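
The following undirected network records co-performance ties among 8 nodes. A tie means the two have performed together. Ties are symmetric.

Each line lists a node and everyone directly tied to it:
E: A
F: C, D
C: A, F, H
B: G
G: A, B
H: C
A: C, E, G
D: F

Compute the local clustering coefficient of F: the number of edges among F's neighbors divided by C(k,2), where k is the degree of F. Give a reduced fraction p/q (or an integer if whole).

0

F's neighbors: C and D (k = 2).
Possible neighbor pairs: C(2,2) = 1. Edges among them: none → e = 0.
Clustering(F) = 0/1.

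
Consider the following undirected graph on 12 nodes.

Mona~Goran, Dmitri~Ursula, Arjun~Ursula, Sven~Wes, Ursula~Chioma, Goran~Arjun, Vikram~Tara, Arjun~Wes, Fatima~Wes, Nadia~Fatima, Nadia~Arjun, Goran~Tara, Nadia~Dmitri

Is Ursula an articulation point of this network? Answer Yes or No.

Removing Ursula leaves {Arjun, Dmitri, Fatima, Goran, Mona, Nadia, Sven, Tara, Vikram, and Wes} with no path to {Chioma}, so the network splits into 2 components. Ursula is a cut vertex.

Yes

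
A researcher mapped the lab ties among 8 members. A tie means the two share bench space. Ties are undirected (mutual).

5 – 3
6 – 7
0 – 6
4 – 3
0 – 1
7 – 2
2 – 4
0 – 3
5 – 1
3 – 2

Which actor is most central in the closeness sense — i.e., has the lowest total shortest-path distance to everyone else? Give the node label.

3

Farness (sum of distances to all others) for each node — 0:11, 1:15, 2:12, 3:10, 4:14, 5:14, 6:14, 7:14.
The smallest farness is 10, for 3, so 3 has the highest closeness.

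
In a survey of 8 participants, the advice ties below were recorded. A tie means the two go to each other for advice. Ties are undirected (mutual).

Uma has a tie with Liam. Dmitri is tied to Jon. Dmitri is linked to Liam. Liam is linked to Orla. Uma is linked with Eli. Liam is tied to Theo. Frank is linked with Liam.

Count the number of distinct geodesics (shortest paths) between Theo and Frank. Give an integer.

The shortest distance is 2, and the only length-2 path is Theo–Liam–Frank. So there is exactly 1 shortest path.

1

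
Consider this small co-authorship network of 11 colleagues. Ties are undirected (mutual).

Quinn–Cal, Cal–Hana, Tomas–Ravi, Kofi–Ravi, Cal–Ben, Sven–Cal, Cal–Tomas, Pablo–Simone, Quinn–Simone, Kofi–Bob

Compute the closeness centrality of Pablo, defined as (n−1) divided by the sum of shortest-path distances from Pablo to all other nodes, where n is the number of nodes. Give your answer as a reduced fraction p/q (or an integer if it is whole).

Distances from Pablo: Ben:4, Bob:7, Cal:3, Hana:4, Kofi:6, Quinn:2, Ravi:5, Simone:1, Sven:4, Tomas:4. Sum = 40.
n = 11, so closeness = 10/40 = 1/4.

1/4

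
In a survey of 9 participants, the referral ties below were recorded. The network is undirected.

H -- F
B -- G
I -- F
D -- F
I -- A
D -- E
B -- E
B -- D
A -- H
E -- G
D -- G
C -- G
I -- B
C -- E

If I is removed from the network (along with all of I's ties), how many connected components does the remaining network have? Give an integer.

I's neighbors (A, B, and F) remain reachable from one another through other ties, so the rest of the network stays in one piece.

1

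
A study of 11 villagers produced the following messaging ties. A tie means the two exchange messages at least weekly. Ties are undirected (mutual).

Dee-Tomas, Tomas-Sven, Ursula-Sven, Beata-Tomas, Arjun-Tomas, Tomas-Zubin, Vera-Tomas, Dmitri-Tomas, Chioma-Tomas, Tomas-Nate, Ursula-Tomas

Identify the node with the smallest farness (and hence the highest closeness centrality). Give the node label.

Farness (sum of distances to all others) for each node — Arjun:19, Beata:19, Chioma:19, Dee:19, Dmitri:19, Nate:19, Sven:18, Tomas:10, Ursula:18, Vera:19, Zubin:19.
The smallest farness is 10, for Tomas, so Tomas has the highest closeness.

Tomas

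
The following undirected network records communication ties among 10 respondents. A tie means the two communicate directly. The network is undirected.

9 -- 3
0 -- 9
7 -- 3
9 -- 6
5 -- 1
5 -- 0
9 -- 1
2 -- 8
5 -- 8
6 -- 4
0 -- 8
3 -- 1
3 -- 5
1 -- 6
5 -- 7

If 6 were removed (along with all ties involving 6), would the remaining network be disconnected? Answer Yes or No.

Removing 6 leaves {0, 1, 2, 3, 5, 7, 8, and 9} with no path to {4}, so the network splits into 2 components. 6 is a cut vertex.

Yes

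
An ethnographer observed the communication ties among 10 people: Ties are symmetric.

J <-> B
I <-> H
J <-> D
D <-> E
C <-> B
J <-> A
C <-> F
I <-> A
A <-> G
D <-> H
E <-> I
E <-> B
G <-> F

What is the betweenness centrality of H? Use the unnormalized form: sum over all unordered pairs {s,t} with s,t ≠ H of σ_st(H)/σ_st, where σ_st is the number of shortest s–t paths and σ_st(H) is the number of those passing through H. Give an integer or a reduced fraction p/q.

Pairs whose geodesics pass through H — D–I: 1/2.
All other pairs contribute 0.
Summing the contributions gives betweenness(H) = 1/2.

1/2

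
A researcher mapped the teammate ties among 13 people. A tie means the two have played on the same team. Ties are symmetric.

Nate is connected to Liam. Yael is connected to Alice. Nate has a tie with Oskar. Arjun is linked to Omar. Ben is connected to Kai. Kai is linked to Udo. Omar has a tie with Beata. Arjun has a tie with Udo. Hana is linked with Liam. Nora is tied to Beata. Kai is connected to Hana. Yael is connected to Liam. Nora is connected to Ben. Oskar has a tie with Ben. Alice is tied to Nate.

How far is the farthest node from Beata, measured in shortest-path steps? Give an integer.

6

Distances from Beata: Alice:5, Arjun:2, Ben:2, Hana:4, Kai:3, Liam:5, Nate:4, Nora:1, Omar:1, Oskar:3, Udo:3, Yael:6.
The largest is 6 (to Yael), so the eccentricity of Beata is 6.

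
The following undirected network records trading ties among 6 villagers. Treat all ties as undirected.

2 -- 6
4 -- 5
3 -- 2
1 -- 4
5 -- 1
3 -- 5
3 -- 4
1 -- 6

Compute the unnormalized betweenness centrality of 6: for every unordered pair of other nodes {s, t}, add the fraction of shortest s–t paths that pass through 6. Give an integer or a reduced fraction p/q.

1

Pairs whose geodesics pass through 6 — 1–2: 1.
All other pairs contribute 0.
Summing the contributions gives betweenness(6) = 1.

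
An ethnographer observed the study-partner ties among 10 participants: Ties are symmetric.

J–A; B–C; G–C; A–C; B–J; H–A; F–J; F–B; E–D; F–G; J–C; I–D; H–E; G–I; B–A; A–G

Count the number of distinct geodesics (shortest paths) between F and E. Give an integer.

The shortest distance is 4. The length-4 paths are: F–G–I–D–E; F–G–A–H–E; F–J–A–H–E; F–B–A–H–E.
That gives 4 distinct shortest paths.

4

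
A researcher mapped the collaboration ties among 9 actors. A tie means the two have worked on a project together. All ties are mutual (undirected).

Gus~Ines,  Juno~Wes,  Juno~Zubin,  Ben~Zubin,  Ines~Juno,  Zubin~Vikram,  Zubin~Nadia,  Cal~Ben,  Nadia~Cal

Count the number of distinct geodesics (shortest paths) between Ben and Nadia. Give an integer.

2

The shortest distance is 2. The length-2 paths are: Ben–Zubin–Nadia; Ben–Cal–Nadia.
That gives 2 distinct shortest paths.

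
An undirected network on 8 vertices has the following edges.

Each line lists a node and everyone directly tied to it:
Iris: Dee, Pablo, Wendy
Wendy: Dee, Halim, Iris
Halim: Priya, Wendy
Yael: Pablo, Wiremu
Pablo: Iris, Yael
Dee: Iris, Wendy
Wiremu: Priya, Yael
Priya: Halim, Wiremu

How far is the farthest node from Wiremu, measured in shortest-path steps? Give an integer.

4

Distances from Wiremu: Dee:4, Halim:2, Iris:3, Pablo:2, Priya:1, Wendy:3, Yael:1.
The largest is 4 (to Dee), so the eccentricity of Wiremu is 4.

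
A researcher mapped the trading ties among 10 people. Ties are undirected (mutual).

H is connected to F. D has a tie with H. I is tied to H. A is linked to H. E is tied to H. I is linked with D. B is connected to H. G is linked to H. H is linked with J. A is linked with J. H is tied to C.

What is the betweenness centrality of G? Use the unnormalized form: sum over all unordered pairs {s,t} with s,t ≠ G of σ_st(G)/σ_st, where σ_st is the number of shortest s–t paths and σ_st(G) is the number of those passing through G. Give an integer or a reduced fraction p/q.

0

No shortest path between any pair of other nodes passes through G.
Summing the contributions gives betweenness(G) = 0.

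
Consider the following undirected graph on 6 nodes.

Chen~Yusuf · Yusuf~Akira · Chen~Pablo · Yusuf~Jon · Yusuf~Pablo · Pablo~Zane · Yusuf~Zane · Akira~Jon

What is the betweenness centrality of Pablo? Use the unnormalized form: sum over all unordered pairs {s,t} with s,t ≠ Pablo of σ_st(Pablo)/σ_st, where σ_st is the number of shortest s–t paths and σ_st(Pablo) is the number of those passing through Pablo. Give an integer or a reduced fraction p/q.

Pairs whose geodesics pass through Pablo — Zane–Chen: 1/2.
All other pairs contribute 0.
Summing the contributions gives betweenness(Pablo) = 1/2.

1/2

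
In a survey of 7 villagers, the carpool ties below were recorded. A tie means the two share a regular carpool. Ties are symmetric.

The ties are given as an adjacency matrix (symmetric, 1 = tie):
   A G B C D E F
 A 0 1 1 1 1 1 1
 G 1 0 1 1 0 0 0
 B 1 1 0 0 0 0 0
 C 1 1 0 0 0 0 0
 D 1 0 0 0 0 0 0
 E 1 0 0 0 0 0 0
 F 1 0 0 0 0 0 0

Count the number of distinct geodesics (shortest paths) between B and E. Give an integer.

1

The shortest distance is 2, and the only length-2 path is B–A–E. So there is exactly 1 shortest path.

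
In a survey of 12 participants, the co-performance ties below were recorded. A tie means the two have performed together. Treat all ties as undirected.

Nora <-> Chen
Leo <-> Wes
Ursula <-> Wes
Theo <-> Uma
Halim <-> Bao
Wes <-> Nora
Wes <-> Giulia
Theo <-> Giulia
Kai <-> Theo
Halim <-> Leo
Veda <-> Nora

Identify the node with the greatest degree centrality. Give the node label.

Degrees — Bao:1, Chen:1, Giulia:2, Halim:2, Kai:1, Leo:2, Nora:3, Theo:3, Uma:1, Ursula:1, Veda:1, Wes:4.
The maximum is 4, attained only by Wes.

Wes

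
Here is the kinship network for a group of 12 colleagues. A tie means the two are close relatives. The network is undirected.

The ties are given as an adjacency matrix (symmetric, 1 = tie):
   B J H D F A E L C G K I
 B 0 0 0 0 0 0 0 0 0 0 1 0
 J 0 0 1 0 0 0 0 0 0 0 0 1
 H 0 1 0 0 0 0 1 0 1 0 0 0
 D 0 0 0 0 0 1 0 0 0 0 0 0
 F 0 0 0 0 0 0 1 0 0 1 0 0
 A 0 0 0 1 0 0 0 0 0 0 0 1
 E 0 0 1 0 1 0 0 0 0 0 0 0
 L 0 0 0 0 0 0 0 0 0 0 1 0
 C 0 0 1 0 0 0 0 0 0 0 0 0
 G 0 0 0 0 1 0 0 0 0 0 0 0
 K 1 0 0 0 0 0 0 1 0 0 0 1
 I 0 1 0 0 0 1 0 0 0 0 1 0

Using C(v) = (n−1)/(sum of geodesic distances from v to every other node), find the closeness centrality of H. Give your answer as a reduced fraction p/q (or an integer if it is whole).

11/28

Distances from H: A:3, B:4, C:1, D:4, E:1, F:2, G:3, I:2, J:1, K:3, L:4. Sum = 28.
n = 12, so closeness = 11/28.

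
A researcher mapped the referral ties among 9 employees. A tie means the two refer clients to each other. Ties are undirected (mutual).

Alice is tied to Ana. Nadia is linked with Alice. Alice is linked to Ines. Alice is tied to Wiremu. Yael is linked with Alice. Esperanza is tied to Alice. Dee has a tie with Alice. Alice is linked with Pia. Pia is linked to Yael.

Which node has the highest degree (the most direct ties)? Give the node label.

Degrees — Alice:8, Ana:1, Dee:1, Esperanza:1, Ines:1, Nadia:1, Pia:2, Wiremu:1, Yael:2.
The maximum is 8, attained only by Alice.

Alice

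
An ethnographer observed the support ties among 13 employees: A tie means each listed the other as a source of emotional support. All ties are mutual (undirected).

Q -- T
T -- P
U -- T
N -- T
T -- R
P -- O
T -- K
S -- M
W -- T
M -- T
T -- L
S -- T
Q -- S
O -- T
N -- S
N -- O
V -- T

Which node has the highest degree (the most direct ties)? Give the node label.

Degrees — K:1, L:1, M:2, N:3, O:3, P:2, Q:2, R:1, S:4, T:12, U:1, V:1, W:1.
The maximum is 12, attained only by T.

T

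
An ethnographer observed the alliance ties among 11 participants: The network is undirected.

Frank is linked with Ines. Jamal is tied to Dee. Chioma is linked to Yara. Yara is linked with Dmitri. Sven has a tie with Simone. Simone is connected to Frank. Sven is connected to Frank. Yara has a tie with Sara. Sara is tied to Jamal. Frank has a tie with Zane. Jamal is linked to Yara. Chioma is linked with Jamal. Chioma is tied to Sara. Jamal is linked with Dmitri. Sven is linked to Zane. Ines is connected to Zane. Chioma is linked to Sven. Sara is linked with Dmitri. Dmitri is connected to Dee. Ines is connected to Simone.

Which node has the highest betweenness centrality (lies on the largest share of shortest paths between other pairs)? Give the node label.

Chioma

Unnormalized betweenness of each node: Chioma:25, Dee:0, Dmitri:1, Frank:8/3, Ines:1/3, Jamal:9, Sara:2, Simone:7/3, Sven:73/3, Yara:2, Zane:7/3.
Chioma has the largest value, 25, making it the main broker — the node through which the most shortest paths run.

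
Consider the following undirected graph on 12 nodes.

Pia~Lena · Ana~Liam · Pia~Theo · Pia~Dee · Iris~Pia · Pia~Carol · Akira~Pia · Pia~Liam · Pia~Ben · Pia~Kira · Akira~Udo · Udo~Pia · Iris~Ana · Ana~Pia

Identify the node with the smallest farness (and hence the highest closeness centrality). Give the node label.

Farness (sum of distances to all others) for each node — Akira:20, Ana:19, Ben:21, Carol:21, Dee:21, Iris:20, Kira:21, Lena:21, Liam:20, Pia:11, Theo:21, Udo:20.
The smallest farness is 11, for Pia, so Pia has the highest closeness.

Pia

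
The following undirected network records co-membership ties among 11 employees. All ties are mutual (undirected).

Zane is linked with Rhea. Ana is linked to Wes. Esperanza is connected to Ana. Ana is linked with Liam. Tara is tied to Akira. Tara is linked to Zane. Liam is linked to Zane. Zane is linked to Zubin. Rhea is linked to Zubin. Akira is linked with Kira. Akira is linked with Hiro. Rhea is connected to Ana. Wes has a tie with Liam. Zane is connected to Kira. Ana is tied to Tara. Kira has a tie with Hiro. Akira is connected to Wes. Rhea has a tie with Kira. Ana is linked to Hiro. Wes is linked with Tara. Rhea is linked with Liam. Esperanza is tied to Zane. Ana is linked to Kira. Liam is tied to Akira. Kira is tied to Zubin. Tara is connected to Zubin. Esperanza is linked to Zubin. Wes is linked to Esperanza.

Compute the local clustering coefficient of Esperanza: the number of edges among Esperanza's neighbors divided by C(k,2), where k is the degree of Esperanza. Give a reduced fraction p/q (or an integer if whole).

Esperanza's neighbors: Ana, Wes, Zane, and Zubin (k = 4).
Possible neighbor pairs: C(4,2) = 6. Edges among them: Ana–Wes, Zane–Zubin → e = 2.
Clustering(Esperanza) = 2/6 = 1/3.

1/3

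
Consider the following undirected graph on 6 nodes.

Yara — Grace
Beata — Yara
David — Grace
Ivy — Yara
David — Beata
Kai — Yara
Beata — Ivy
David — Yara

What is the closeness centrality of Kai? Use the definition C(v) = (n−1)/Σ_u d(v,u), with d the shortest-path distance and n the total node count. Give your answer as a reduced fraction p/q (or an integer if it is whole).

5/9

Distances from Kai: Beata:2, David:2, Grace:2, Ivy:2, Yara:1. Sum = 9.
n = 6, so closeness = 5/9.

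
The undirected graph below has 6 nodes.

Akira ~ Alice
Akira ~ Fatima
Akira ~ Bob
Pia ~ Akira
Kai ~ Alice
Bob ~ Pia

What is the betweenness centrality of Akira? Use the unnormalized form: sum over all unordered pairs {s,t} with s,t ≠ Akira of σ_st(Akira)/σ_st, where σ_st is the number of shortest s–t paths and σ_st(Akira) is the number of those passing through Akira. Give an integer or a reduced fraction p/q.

8

Pairs whose geodesics pass through Akira — Kai–Bob: 1; Kai–Pia: 1; Kai–Fatima: 1; Bob–Alice: 1; Bob–Fatima: 1; Pia–Alice: 1; Pia–Fatima: 1; Alice–Fatima: 1.
All other pairs contribute 0.
Summing the contributions gives betweenness(Akira) = 8.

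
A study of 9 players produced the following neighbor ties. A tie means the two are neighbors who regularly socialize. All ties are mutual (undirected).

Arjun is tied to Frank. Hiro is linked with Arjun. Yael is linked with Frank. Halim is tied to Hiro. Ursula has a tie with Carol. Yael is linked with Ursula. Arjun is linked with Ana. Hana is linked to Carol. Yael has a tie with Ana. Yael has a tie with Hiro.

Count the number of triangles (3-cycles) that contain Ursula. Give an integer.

Ursula's neighbors are Carol and Yael, but none of them are tied to each other, so no triangle contains Ursula.

0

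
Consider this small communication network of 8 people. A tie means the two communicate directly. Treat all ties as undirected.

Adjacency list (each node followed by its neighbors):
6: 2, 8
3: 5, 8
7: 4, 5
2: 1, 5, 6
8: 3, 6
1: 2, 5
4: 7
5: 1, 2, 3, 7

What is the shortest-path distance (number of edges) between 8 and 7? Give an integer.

One shortest route is 8 – 3 – 5 – 7, which uses 3 edges, and at distance 2 from 8 we only reach {2, 5}, which does not include 7. So d(8,7) = 3.

3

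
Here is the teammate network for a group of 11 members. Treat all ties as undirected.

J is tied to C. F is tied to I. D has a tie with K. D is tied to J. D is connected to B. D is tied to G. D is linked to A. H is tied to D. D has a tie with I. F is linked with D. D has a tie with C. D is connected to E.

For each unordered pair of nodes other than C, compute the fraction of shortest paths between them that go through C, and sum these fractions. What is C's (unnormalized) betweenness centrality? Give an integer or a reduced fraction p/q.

0

No shortest path between any pair of other nodes passes through C.
Summing the contributions gives betweenness(C) = 0.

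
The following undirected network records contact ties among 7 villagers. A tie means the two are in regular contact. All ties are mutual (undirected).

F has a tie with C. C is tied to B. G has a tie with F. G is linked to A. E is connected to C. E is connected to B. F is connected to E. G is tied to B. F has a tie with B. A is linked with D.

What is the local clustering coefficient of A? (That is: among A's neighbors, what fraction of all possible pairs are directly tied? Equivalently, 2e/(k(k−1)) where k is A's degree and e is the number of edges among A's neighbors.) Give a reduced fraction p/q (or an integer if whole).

A's neighbors: D and G (k = 2).
Possible neighbor pairs: C(2,2) = 1. Edges among them: none → e = 0.
Clustering(A) = 0/1.

0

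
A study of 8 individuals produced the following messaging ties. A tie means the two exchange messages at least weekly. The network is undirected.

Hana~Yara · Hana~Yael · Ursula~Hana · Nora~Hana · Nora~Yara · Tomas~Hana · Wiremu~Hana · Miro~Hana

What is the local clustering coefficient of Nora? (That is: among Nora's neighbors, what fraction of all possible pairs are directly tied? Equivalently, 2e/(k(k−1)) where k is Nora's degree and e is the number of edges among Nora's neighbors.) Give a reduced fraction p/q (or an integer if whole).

Nora's neighbors: Hana and Yara (k = 2).
Possible neighbor pairs: C(2,2) = 1. Edges among them: Hana–Yara → e = 1.
Clustering(Nora) = 1/1.

1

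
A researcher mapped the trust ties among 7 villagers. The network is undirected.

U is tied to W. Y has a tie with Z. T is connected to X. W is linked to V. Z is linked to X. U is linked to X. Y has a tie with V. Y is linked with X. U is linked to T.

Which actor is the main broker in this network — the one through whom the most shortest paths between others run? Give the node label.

X

Unnormalized betweenness of each node: T:0, U:3, V:3/2, W:3/2, X:5, Y:3, Z:0.
X has the largest value, 5, making it the main broker — the node through which the most shortest paths run.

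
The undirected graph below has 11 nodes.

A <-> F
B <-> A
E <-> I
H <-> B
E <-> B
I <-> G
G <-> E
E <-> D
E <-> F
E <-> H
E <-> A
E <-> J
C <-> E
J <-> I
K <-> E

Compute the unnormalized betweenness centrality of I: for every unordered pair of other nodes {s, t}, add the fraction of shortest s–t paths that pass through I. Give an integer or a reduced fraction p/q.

1/2

Pairs whose geodesics pass through I — G–J: 1/2.
All other pairs contribute 0.
Summing the contributions gives betweenness(I) = 1/2.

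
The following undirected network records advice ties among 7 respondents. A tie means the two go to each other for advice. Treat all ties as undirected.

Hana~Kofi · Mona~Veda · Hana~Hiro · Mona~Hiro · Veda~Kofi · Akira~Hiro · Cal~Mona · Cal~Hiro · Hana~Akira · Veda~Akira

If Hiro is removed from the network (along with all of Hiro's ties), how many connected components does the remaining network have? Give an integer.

1

Hiro's neighbors (Akira, Cal, Hana, and Mona) remain reachable from one another through other ties, so the rest of the network stays in one piece.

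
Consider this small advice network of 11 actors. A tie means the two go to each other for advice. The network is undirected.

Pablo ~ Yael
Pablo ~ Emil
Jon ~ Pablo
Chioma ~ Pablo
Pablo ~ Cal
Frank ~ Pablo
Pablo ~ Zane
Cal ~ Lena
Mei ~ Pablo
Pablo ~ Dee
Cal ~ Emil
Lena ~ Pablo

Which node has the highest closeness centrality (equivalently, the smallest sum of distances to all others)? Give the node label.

Pablo

Farness (sum of distances to all others) for each node — Cal:17, Chioma:19, Dee:19, Emil:18, Frank:19, Jon:19, Lena:18, Mei:19, Pablo:10, Yael:19, Zane:19.
The smallest farness is 10, for Pablo, so Pablo has the highest closeness.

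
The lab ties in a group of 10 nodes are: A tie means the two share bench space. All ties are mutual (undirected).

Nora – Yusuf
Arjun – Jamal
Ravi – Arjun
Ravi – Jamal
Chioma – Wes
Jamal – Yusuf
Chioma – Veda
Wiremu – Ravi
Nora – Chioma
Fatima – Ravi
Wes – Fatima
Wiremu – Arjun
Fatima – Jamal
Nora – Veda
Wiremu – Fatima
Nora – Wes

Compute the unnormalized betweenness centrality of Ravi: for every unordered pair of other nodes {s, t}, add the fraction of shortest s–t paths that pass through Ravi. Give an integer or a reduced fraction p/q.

19/12

Pairs whose geodesics pass through Ravi — Wiremu–Yusuf: 1/3; Wiremu–Jamal: 1/3; Fatima–Arjun: 1/3; Arjun–Chioma: 1/4; Arjun–Wes: 1/3.
All other pairs contribute 0.
Summing the contributions gives betweenness(Ravi) = 19/12.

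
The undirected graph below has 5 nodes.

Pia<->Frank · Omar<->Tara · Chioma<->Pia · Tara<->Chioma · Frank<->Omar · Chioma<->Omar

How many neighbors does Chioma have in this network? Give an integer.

Chioma is directly tied to Omar, Pia, and Tara. That is 3 neighbors, so the degree of Chioma is 3.

3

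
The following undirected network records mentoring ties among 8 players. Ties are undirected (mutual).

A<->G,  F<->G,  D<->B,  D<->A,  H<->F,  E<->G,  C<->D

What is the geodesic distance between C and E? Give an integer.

One shortest route is C – D – A – G – E, which uses 4 edges, and at distance 3 from C we only reach {G}, which does not include E. So d(C,E) = 4.

4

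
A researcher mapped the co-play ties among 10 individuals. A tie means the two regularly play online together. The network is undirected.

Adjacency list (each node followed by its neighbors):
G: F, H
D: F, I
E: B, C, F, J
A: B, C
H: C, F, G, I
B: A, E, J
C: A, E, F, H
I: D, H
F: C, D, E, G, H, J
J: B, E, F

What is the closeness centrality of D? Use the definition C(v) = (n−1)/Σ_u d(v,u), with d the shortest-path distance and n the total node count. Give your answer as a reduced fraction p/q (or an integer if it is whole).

Distances from D: A:3, B:3, C:2, E:2, F:1, G:2, H:2, I:1, J:2. Sum = 18.
n = 10, so closeness = 9/18 = 1/2.

1/2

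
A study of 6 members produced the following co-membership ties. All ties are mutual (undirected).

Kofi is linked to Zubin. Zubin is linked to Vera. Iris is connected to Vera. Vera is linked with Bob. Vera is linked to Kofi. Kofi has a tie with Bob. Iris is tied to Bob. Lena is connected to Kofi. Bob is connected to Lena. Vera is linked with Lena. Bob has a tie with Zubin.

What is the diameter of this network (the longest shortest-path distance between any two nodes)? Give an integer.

Eccentricity of each node (its greatest distance to any other): Bob:1, Iris:2, Kofi:2, Lena:2, Vera:1, Zubin:2.
The maximum eccentricity is 2, realized for instance by the pair Iris–Kofi via Iris – Bob – Kofi. So the diameter is 2.

2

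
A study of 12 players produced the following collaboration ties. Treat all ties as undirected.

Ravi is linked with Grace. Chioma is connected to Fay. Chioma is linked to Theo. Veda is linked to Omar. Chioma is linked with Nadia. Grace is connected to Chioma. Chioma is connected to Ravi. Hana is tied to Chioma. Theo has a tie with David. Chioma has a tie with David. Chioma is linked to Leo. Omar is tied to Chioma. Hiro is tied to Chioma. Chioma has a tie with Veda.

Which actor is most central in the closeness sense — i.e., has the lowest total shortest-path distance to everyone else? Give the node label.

Farness (sum of distances to all others) for each node — Chioma:11, David:20, Fay:21, Grace:20, Hana:21, Hiro:21, Leo:21, Nadia:21, Omar:20, Ravi:20, Theo:20, Veda:20.
The smallest farness is 11, for Chioma, so Chioma has the highest closeness.

Chioma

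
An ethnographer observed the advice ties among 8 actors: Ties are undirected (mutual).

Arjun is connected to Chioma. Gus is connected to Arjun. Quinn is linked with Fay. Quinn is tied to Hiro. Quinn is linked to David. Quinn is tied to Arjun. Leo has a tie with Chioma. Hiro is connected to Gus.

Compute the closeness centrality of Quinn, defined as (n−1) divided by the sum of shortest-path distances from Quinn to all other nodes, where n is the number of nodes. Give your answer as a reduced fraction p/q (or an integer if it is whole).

Distances from Quinn: Arjun:1, Chioma:2, David:1, Fay:1, Gus:2, Hiro:1, Leo:3. Sum = 11.
n = 8, so closeness = 7/11.

7/11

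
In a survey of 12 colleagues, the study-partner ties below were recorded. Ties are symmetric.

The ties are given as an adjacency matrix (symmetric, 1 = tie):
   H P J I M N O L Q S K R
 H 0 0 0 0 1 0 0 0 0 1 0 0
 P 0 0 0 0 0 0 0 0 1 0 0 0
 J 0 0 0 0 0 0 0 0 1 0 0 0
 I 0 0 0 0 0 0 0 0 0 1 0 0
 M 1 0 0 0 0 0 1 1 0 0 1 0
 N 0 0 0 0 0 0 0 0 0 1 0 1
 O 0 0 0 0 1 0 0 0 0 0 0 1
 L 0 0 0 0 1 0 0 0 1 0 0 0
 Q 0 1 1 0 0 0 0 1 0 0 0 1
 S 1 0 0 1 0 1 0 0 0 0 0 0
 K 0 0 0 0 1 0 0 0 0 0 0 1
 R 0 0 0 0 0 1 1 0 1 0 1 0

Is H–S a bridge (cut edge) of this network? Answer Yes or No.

No

Even without that edge, H still reaches S via H – M – K – R – N – S, so the network stays connected. Not a bridge.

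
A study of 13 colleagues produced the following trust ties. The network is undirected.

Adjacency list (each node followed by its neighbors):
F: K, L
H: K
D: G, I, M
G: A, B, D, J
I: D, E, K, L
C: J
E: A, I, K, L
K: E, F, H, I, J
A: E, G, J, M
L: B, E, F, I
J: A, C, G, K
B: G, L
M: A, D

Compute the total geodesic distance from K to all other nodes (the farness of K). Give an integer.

Distances from K: A:2, B:3, C:2, D:2, E:1, F:1, G:2, H:1, I:1, J:1, L:2, M:3.
Sum = 2 + 3 + 2 + 2 + 1 + 1 + 2 + 1 + 1 + 1 + 2 + 3 = 21.

21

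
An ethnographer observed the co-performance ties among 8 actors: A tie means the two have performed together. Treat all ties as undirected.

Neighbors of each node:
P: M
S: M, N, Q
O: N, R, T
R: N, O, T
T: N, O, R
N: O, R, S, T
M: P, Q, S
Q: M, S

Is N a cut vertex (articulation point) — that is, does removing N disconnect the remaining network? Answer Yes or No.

Removing N leaves {M, P, Q, and S} with no path to {O, R, and T}, so the network splits into 2 components. N is a cut vertex.

Yes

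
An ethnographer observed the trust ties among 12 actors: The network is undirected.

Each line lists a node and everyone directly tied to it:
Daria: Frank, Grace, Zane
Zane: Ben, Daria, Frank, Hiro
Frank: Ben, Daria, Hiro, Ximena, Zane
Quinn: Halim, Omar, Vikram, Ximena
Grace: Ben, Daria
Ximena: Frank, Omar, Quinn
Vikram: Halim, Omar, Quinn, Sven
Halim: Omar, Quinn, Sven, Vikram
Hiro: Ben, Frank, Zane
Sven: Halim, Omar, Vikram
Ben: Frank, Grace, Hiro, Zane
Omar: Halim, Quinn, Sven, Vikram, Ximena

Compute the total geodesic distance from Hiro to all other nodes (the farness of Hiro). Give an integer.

27

Distances from Hiro: Ben:1, Daria:2, Frank:1, Grace:2, Halim:4, Omar:3, Quinn:3, Sven:4, Vikram:4, Ximena:2, Zane:1.
Sum = 1 + 2 + 1 + 2 + 4 + 3 + 3 + 4 + 4 + 2 + 1 = 27.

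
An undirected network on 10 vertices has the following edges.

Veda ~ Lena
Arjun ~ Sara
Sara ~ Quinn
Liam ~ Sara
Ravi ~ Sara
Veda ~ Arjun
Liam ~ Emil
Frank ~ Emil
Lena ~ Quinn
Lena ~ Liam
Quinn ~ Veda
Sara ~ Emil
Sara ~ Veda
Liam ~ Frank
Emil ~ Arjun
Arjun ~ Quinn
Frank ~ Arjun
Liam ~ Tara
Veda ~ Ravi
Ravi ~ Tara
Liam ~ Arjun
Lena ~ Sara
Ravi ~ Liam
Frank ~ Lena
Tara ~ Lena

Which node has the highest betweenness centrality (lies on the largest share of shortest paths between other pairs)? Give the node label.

Liam

Unnormalized betweenness of each node: Arjun:17/6, Emil:1/4, Frank:8/15, Lena:25/6, Liam:57/10, Quinn:1/5, Ravi:13/12, Sara:37/10, Tara:1/4, Veda:77/60.
Liam has the largest value, 57/10, making it the main broker — the node through which the most shortest paths run.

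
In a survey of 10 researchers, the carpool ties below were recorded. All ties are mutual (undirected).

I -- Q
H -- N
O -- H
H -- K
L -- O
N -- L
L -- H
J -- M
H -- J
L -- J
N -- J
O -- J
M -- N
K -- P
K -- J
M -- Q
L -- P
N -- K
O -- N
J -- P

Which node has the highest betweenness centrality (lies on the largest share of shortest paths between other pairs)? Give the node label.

M

Unnormalized betweenness of each node: H:7/12, I:0, J:43/4, K:2/3, L:7/6, M:14, N:79/12, O:0, P:1/4, Q:8.
M has the largest value, 14, making it the main broker — the node through which the most shortest paths run.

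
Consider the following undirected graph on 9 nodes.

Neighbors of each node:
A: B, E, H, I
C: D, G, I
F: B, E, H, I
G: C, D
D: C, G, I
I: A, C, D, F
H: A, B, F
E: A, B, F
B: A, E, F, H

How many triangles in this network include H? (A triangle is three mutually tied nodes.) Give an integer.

2

H's neighbors: A, B, and F.
Neighbor pairs that are themselves tied: H–A–B; H–B–F. Each forms one triangle with H, for 2 in total.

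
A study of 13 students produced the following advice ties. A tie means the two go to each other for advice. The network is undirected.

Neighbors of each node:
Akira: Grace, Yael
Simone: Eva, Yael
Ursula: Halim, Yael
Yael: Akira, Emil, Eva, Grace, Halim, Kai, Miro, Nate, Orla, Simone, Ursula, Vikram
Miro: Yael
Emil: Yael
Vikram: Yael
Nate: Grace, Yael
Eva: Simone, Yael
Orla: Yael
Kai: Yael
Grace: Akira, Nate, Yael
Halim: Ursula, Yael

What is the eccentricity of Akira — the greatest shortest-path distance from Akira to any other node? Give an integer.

2

Distances from Akira: Emil:2, Eva:2, Grace:1, Halim:2, Kai:2, Miro:2, Nate:2, Orla:2, Simone:2, Ursula:2, Vikram:2, Yael:1.
The largest is 2 (to Miro, Orla, Nate, Simone, Emil, Halim, Vikram, Eva, Kai, and Ursula), so the eccentricity of Akira is 2.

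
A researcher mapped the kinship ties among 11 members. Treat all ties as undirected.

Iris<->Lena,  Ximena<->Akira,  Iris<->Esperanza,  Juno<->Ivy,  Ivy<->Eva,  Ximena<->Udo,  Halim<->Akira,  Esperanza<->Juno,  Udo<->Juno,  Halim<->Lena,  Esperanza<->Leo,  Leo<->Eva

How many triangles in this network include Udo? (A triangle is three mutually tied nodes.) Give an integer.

0

Udo's neighbors are Juno and Ximena, but none of them are tied to each other, so no triangle contains Udo.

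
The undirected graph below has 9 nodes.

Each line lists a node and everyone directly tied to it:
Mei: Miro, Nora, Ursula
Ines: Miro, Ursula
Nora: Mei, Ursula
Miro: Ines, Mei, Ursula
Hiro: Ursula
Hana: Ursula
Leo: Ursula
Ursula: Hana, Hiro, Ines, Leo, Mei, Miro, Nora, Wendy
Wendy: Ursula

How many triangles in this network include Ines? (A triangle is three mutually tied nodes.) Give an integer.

Ines's neighbors: Miro and Ursula.
Neighbor pairs that are themselves tied: Ines–Miro–Ursula. Each forms one triangle with Ines, for 1 in total.

1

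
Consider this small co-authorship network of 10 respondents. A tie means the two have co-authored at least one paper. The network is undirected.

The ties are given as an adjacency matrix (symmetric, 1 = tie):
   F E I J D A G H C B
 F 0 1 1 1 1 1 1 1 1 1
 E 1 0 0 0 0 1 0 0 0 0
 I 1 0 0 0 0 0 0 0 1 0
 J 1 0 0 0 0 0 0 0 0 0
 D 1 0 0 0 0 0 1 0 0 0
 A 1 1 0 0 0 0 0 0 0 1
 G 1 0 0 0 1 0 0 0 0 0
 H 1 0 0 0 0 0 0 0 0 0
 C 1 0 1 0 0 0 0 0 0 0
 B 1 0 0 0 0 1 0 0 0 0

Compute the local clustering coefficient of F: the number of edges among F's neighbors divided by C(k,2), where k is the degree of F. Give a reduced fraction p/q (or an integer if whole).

F's neighbors: A, B, C, D, E, G, H, I, and J (k = 9).
Possible neighbor pairs: C(9,2) = 36. Edges among them: A–B, A–E, C–I, D–G → e = 4.
Clustering(F) = 4/36 = 1/9.

1/9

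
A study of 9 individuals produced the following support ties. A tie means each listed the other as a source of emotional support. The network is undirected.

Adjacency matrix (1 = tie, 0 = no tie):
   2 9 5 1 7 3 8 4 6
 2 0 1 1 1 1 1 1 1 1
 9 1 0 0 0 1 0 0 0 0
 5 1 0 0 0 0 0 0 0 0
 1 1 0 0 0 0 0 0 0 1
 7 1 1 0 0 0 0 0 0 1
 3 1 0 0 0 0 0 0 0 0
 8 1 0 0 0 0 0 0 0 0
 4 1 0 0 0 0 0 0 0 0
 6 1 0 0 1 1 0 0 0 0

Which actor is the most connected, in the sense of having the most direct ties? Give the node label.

2

Degrees — 1:2, 2:8, 3:1, 4:1, 5:1, 6:3, 7:3, 8:1, 9:2.
The maximum is 8, attained only by 2.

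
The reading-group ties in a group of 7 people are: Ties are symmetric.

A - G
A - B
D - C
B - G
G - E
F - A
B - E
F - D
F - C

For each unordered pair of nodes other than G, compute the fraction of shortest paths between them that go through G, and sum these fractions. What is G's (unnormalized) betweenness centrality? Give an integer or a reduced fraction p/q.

2

Pairs whose geodesics pass through G — C–E: 1/2; D–E: 1/2; E–F: 1/2; E–A: 1/2.
All other pairs contribute 0.
Summing the contributions gives betweenness(G) = 2.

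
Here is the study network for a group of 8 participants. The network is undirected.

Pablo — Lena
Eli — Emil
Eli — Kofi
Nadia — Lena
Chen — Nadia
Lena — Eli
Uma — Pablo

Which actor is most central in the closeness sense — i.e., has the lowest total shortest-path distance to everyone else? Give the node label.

Lena

Farness (sum of distances to all others) for each node — Chen:21, Eli:13, Emil:19, Kofi:19, Lena:11, Nadia:15, Pablo:15, Uma:21.
The smallest farness is 11, for Lena, so Lena has the highest closeness.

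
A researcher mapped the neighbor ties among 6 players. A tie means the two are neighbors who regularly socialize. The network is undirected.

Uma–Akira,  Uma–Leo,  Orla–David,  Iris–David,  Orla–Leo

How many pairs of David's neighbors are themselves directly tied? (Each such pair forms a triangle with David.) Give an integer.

David's neighbors are Iris and Orla, but none of them are tied to each other, so no triangle contains David.

0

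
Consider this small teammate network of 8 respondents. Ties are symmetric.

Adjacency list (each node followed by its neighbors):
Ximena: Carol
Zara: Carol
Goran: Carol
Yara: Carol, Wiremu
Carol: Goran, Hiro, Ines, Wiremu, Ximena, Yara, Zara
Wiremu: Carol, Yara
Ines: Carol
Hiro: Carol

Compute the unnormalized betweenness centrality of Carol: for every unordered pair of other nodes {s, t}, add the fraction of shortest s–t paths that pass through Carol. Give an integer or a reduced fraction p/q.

Pairs whose geodesics pass through Carol — Wiremu–Hiro: 1; Wiremu–Ines: 1; Wiremu–Zara: 1; Wiremu–Ximena: 1; Wiremu–Goran: 1; Hiro–Ines: 1; Hiro–Yara: 1; Hiro–Zara: 1; Hiro–Ximena: 1; Hiro–Goran: 1; Ines–Yara: 1; Ines–Zara: 1; Ines–Ximena: 1; Ines–Goran: 1 … (+6 more pairs).
All other pairs contribute 0.
Summing the contributions gives betweenness(Carol) = 20.

20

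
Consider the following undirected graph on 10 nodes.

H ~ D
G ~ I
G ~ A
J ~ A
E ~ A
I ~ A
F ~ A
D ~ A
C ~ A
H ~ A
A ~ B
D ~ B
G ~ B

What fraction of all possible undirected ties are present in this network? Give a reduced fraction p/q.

There are 13 edges and 10 nodes, so the maximum possible is C(10,2) = 45.
Density = 13/45.

13/45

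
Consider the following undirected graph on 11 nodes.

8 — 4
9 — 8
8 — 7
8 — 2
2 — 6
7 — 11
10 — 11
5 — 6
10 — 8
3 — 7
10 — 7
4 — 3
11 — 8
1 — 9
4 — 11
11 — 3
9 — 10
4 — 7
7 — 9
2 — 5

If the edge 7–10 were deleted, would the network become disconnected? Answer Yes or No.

Even without that edge, 7 still reaches 10 via 7 – 8 – 10, so the network stays connected. Not a bridge.

No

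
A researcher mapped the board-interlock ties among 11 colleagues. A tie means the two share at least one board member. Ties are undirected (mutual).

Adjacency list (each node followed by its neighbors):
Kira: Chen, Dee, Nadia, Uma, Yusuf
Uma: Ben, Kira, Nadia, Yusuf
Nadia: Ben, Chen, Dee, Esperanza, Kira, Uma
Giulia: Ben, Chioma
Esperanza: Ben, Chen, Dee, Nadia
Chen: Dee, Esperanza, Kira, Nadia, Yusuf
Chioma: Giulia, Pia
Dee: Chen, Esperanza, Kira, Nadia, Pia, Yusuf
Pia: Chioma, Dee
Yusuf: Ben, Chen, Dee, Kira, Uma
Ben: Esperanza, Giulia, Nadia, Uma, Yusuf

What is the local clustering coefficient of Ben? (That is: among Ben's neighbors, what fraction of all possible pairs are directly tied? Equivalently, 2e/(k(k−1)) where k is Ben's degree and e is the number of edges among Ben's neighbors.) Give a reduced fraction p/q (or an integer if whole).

3/10

Ben's neighbors: Esperanza, Giulia, Nadia, Uma, and Yusuf (k = 5).
Possible neighbor pairs: C(5,2) = 10. Edges among them: Esperanza–Nadia, Nadia–Uma, Uma–Yusuf → e = 3.
Clustering(Ben) = 3/10.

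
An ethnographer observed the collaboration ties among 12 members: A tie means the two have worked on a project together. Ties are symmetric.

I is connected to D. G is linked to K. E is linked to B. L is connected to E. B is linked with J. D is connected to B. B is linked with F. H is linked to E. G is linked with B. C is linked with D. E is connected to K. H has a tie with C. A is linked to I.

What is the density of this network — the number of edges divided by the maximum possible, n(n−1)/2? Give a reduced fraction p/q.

13/66

There are 13 edges and 12 nodes, so the maximum possible is C(12,2) = 66.
Density = 13/66.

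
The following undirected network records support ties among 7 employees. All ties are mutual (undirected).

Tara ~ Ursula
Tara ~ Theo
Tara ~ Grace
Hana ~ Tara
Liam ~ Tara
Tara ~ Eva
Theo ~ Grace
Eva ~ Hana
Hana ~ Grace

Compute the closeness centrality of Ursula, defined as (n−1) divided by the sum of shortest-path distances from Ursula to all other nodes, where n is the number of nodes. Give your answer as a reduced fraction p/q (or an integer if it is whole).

Distances from Ursula: Eva:2, Grace:2, Hana:2, Liam:2, Tara:1, Theo:2. Sum = 11.
n = 7, so closeness = 6/11.

6/11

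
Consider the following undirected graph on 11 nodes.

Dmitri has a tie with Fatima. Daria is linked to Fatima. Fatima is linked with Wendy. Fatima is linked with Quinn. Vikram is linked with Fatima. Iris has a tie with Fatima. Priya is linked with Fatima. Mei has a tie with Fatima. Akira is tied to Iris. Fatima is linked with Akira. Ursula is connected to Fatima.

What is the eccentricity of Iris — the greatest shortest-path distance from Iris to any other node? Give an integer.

2

Distances from Iris: Akira:1, Daria:2, Dmitri:2, Fatima:1, Mei:2, Priya:2, Quinn:2, Ursula:2, Vikram:2, Wendy:2.
The largest is 2 (to Dmitri, Priya, Daria, Ursula, Quinn, Wendy, Vikram, and Mei), so the eccentricity of Iris is 2.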